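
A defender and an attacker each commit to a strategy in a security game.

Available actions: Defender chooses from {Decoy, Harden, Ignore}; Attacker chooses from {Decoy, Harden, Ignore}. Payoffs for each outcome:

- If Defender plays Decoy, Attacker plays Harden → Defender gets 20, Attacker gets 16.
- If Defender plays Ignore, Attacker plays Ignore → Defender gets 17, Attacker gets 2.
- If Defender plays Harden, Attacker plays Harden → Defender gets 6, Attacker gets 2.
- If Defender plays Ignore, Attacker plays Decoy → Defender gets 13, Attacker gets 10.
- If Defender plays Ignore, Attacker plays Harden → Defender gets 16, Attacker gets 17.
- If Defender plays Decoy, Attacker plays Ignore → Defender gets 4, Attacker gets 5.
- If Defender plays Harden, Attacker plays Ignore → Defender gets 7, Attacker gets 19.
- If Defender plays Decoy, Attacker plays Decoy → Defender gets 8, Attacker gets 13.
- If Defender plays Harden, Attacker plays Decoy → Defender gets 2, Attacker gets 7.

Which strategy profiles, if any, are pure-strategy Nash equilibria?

(Decoy, Harden)

Defender against Decoy: payoffs 8, 2, 13 → best response Ignore.
Defender against Harden: payoffs 20, 6, 16 → best response Decoy.
Defender against Ignore: payoffs 4, 7, 17 → best response Ignore.
Attacker against Decoy: payoffs 13, 16, 5 → best response Harden.
Attacker against Harden: payoffs 7, 2, 19 → best response Ignore.
Attacker against Ignore: payoffs 10, 17, 2 → best response Harden.
Mutual best responses: (Decoy, Harden).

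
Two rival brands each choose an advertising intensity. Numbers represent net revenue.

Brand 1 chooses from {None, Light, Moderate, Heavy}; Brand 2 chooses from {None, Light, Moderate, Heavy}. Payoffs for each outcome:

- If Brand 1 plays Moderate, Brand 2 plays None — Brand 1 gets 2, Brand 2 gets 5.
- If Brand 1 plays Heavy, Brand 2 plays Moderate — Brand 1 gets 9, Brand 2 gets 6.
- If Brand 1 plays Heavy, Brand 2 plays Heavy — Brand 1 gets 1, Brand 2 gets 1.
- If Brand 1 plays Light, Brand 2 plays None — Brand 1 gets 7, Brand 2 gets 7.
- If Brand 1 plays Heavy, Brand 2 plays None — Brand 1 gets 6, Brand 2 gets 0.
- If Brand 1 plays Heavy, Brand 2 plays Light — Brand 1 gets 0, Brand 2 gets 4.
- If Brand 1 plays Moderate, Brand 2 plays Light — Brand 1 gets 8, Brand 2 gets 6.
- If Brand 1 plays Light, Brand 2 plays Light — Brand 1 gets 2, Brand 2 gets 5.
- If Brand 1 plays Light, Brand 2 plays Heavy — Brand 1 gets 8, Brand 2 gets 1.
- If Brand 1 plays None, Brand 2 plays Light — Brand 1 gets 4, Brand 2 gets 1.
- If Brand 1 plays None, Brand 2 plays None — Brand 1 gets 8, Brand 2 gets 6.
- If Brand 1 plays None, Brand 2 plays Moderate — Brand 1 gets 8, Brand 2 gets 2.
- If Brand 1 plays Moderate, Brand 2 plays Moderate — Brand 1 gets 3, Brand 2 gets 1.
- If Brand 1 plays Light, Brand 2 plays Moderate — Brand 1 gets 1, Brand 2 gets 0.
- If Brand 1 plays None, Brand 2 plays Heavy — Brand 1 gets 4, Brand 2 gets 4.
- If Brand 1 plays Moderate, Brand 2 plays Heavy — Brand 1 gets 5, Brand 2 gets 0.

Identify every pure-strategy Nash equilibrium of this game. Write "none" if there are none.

(None, None) and (Moderate, Light) and (Heavy, Moderate)

(None, None): Brand 1 gets 8, best alternative 7; Brand 2 gets 6, best alternative 4. No profitable deviation — NE.
(None, Light): Brand 1 can switch to Moderate (4 → 8). Not NE.
(None, Moderate): Brand 1 can switch to Heavy (8 → 9). Not NE.
(None, Heavy): Brand 1 can switch to Light (4 → 8). Not NE.
(Light, None): Brand 1 can switch to None (7 → 8). Not NE.
(Light, Light): Brand 1 can switch to None (2 → 4). Not NE.
(Light, Moderate): Brand 1 can switch to None (1 → 8). Not NE.
(Light, Heavy): Brand 2 can switch to None (1 → 7). Not NE.
(Moderate, None): Brand 1 can switch to None (2 → 8). Not NE.
(Moderate, Light): Brand 1 gets 8, best alternative 4; Brand 2 gets 6, best alternative 5. No profitable deviation — NE.
(Moderate, Moderate): Brand 1 can switch to None (3 → 8). Not NE.
(Moderate, Heavy): Brand 1 can switch to Light (5 → 8). Not NE.
(Heavy, None): Brand 1 can switch to None (6 → 8). Not NE.
(Heavy, Light): Brand 1 can switch to None (0 → 4). Not NE.
(Heavy, Moderate): Brand 1 gets 9, best alternative 8; Brand 2 gets 6, best alternative 4. No profitable deviation — NE.
(The remaining 1 profile has a profitable deviation by the same check.)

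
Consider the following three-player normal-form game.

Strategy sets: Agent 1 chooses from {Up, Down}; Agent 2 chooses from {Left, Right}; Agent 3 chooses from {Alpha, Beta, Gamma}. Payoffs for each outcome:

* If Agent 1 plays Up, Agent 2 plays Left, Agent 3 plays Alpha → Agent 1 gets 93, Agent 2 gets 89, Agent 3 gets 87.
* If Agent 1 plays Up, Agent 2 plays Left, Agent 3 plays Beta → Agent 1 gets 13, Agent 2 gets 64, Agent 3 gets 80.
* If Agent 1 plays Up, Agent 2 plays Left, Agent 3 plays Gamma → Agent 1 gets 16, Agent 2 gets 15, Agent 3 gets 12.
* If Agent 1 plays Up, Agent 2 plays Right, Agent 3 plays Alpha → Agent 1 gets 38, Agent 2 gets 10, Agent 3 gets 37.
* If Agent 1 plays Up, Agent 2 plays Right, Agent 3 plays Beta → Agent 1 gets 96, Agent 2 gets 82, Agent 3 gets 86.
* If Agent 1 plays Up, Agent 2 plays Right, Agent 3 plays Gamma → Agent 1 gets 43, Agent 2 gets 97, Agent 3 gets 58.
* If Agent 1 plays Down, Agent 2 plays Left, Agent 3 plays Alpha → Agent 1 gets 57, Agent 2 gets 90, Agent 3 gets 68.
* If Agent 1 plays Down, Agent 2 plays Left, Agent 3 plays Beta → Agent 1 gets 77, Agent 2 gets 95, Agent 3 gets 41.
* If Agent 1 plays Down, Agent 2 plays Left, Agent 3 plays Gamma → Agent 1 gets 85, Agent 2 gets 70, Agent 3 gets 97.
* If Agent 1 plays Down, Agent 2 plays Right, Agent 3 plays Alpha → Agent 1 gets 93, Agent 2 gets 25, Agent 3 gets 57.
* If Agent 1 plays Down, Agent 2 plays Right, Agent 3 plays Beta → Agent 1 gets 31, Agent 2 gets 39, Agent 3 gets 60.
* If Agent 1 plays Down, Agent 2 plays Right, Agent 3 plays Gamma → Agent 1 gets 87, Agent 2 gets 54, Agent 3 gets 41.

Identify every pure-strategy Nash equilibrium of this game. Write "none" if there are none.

Agent 1 against (Left, Alpha): payoffs 93, 57 → best response Up.
Agent 1 against (Left, Beta): payoffs 13, 77 → best response Down.
Agent 1 against (Left, Gamma): payoffs 16, 85 → best response Down.
Agent 1 against (Right, Alpha): payoffs 38, 93 → best response Down.
Agent 1 against (Right, Beta): payoffs 96, 31 → best response Up.
Agent 1 against (Right, Gamma): payoffs 43, 87 → best response Down.
Agent 2 against (Up, Alpha): payoffs 89, 10 → best response Left.
Agent 2 against (Up, Beta): payoffs 64, 82 → best response Right.
Agent 2 against (Up, Gamma): payoffs 15, 97 → best response Right.
Agent 2 against (Down, Alpha): payoffs 90, 25 → best response Left.
Agent 2 against (Down, Beta): payoffs 95, 39 → best response Left.
Agent 2 against (Down, Gamma): payoffs 70, 54 → best response Left.
Agent 3 against (Up, Left): payoffs 87, 80, 12 → best response Alpha.
Agent 3 against (Up, Right): payoffs 37, 86, 58 → best response Beta.
Agent 3 against (Down, Left): payoffs 68, 41, 97 → best response Gamma.
Agent 3 against (Down, Right): payoffs 57, 60, 41 → best response Beta.
Mutual best responses: (Up, Left, Alpha); (Up, Right, Beta); (Down, Left, Gamma).

The pure Nash equilibria are (Up, Left, Alpha); (Up, Right, Beta); (Down, Left, Gamma).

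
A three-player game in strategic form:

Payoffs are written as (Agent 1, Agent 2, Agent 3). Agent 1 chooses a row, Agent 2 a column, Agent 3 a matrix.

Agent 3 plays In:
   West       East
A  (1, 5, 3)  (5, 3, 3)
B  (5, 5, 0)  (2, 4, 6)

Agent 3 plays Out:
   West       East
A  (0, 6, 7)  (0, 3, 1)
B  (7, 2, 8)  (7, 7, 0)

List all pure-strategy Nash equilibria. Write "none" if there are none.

none

(A, West, In): Agent 1 can switch to B (1 → 5). Not NE.
(A, West, Out): Agent 1 can switch to B (0 → 7). Not NE.
(A, East, In): Agent 2 can switch to West (3 → 5). Not NE.
(A, East, Out): Agent 1 can switch to B (0 → 7). Not NE.
(B, West, In): Agent 3 can switch to Out (0 → 8). Not NE.
(B, West, Out): Agent 2 can switch to East (2 → 7). Not NE.
(B, East, In): Agent 1 can switch to A (2 → 5). Not NE.
(B, East, Out): Agent 3 can switch to In (0 → 6). Not NE.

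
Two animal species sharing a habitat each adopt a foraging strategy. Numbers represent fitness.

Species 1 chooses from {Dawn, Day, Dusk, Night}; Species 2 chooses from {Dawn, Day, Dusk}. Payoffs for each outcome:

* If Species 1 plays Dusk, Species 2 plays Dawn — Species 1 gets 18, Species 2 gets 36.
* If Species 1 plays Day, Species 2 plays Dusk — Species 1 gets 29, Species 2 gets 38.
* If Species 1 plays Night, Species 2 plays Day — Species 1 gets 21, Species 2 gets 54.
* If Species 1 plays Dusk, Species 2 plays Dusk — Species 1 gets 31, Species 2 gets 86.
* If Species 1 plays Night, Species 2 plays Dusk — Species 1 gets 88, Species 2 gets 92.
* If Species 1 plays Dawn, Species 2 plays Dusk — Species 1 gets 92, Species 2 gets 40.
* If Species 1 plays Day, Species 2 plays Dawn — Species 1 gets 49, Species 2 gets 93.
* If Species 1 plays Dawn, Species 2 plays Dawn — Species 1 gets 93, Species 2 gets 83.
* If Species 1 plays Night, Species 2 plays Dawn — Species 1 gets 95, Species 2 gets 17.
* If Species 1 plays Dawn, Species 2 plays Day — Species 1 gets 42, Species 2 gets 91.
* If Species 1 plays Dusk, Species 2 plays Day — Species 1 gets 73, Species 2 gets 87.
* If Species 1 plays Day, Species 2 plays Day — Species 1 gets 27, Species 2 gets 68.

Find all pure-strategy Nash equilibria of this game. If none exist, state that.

(Dusk, Day)

(Dawn, Dawn): Species 1 can switch to Night (93 → 95). Not NE.
(Dawn, Day): Species 1 can switch to Dusk (42 → 73). Not NE.
(Dawn, Dusk): Species 2 can switch to Dawn (40 → 83). Not NE.
(Day, Dawn): Species 1 can switch to Dawn (49 → 93). Not NE.
(Day, Day): Species 1 can switch to Dawn (27 → 42). Not NE.
(Day, Dusk): Species 1 can switch to Dawn (29 → 92). Not NE.
(Dusk, Day): Species 1 gets 73, best alternative 42; Species 2 gets 87, best alternative 86. No profitable deviation — NE.
(The remaining 5 profiles each have a profitable deviation by the same check.)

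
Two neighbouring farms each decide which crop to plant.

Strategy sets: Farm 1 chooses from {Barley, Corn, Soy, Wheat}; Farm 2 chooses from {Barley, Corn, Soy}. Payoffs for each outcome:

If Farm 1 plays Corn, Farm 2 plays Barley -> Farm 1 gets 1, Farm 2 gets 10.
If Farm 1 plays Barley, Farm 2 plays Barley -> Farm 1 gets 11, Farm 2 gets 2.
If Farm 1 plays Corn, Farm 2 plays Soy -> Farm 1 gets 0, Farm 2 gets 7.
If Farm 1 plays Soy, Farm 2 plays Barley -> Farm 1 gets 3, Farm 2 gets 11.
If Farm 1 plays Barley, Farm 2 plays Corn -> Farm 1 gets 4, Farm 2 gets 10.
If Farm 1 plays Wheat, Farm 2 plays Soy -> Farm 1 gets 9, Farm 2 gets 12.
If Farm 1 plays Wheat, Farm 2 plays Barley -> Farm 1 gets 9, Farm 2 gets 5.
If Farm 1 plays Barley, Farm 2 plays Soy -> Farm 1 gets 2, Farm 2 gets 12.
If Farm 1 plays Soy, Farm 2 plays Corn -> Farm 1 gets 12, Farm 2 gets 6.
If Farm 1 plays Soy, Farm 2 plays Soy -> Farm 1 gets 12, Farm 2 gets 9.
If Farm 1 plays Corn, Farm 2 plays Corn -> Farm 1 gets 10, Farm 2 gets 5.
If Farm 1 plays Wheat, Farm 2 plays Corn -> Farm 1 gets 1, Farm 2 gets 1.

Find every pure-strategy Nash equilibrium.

For each player, find the best response to each opponent profile; mutual best responses are the pure NE.
Farm 1 against Barley: payoffs 11, 1, 3, 9 → best response Barley.
Farm 1 against Corn: payoffs 4, 10, 12, 1 → best response Soy.
Farm 1 against Soy: payoffs 2, 0, 12, 9 → best response Soy.
Farm 2 against Barley: payoffs 2, 10, 12 → best response Soy.
Farm 2 against Corn: payoffs 10, 5, 7 → best response Barley.
Farm 2 against Soy: payoffs 11, 6, 9 → best response Barley.
Farm 2 against Wheat: payoffs 5, 1, 12 → best response Soy.
No profile is a mutual best response for all players.

none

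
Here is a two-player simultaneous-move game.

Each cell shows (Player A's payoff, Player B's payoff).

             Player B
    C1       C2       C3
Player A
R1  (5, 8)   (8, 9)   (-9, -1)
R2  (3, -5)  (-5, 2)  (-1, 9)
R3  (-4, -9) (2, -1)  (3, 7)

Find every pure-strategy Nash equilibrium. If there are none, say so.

(R1, C1): Player B can switch to C2 (8 → 9). Not NE.
(R1, C2): Player A gets 8, best alternative 2; Player B gets 9, best alternative 8. No profitable deviation — NE.
(R1, C3): Player A can switch to R2 (-9 → -1). Not NE.
(R2, C1): Player A can switch to R1 (3 → 5). Not NE.
(R2, C2): Player A can switch to R1 (-5 → 8). Not NE.
(R2, C3): Player A can switch to R3 (-1 → 3). Not NE.
(R3, C1): Player A can switch to R1 (-4 → 5). Not NE.
(R3, C2): Player A can switch to R1 (2 → 8). Not NE.
(R3, C3): Player A gets 3, best alternative -1; Player B gets 7, best alternative -1. No profitable deviation — NE.

The pure Nash equilibria are (R1, C2) and (R3, C3).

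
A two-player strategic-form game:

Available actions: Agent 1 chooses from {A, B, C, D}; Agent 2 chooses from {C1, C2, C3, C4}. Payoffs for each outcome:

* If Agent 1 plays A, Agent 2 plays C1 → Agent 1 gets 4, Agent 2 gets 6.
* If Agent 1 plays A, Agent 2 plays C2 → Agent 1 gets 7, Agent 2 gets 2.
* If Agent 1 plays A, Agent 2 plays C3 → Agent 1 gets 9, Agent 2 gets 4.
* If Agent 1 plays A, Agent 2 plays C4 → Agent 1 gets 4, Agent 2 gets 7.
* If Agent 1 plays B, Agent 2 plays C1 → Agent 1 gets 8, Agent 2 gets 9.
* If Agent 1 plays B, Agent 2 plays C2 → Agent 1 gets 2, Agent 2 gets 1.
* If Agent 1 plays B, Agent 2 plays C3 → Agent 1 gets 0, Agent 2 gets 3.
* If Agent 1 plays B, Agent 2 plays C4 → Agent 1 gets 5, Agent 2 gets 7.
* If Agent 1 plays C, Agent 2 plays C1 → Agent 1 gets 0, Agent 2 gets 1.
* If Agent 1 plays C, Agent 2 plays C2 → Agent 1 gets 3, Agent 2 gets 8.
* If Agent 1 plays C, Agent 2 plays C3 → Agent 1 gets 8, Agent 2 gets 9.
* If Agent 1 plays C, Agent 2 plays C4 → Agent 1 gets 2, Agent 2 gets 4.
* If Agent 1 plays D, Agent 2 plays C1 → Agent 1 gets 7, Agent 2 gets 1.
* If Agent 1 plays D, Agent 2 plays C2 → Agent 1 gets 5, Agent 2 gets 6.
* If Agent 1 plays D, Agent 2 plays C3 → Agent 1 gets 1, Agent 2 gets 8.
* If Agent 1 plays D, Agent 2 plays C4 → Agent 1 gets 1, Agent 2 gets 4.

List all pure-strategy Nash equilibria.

Pure NE: (B, C1)

Agent 1 against C1: payoffs 4, 8, 0, 7 → best response B.
Agent 1 against C2: payoffs 7, 2, 3, 5 → best response A.
Agent 1 against C3: payoffs 9, 0, 8, 1 → best response A.
Agent 1 against C4: payoffs 4, 5, 2, 1 → best response B.
Agent 2 against A: payoffs 6, 2, 4, 7 → best response C4.
Agent 2 against B: payoffs 9, 1, 3, 7 → best response C1.
Agent 2 against C: payoffs 1, 8, 9, 4 → best response C3.
Agent 2 against D: payoffs 1, 6, 8, 4 → best response C3.
Mutual best responses: (B, C1).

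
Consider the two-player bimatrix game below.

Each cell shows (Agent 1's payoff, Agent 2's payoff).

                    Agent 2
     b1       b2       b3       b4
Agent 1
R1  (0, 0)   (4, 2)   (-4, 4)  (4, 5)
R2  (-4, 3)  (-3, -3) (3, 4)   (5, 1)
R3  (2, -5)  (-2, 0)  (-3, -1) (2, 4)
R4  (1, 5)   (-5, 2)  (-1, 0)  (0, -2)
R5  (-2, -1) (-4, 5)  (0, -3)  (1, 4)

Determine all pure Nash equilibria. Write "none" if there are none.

Pure NE: (R2, b3)

Mark each player's best response to every combination of opponents' strategies; a profile where every player is best-responding is a pure Nash equilibrium.
Agent 1 against b1: payoffs 0, -4, 2, 1, -2 → best response R3.
Agent 1 against b2: payoffs 4, -3, -2, -5, -4 → best response R1.
Agent 1 against b3: payoffs -4, 3, -3, -1, 0 → best response R2.
Agent 1 against b4: payoffs 4, 5, 2, 0, 1 → best response R2.
Agent 2 against R1: payoffs 0, 2, 4, 5 → best response b4.
Agent 2 against R2: payoffs 3, -3, 4, 1 → best response b3.
Agent 2 against R3: payoffs -5, 0, -1, 4 → best response b4.
Agent 2 against R4: payoffs 5, 2, 0, -2 → best response b1.
Agent 2 against R5: payoffs -1, 5, -3, 4 → best response b2.
Mutual best responses: (R2, b3).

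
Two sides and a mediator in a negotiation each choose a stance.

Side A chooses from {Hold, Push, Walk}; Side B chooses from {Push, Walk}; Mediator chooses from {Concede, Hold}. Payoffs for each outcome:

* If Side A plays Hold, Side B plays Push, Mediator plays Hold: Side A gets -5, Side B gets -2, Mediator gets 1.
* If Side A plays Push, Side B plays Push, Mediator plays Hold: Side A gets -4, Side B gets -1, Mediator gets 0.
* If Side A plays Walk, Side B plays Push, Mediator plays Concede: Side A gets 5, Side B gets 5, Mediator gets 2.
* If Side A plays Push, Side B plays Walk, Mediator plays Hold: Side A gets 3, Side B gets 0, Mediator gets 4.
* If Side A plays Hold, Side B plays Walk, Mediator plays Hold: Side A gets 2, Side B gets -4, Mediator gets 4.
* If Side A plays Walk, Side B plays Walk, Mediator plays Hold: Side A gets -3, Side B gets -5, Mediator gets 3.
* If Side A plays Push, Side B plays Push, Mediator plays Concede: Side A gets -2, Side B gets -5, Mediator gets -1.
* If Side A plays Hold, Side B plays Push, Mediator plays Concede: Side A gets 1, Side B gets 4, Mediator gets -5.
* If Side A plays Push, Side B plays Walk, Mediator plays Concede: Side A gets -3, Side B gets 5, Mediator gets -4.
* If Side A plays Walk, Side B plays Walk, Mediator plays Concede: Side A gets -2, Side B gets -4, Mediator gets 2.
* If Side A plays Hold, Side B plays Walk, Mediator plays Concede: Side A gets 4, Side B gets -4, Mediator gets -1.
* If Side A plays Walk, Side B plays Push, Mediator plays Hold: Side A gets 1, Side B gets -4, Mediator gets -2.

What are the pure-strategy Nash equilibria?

Pure-strategy Nash equilibria: (Push, Walk, Hold) and (Walk, Push, Concede)

(Hold, Push, Concede): Side A can switch to Walk (1 → 5). Not NE.
(Hold, Push, Hold): Side A can switch to Push (-5 → -4). Not NE.
(Hold, Walk, Concede): Side B can switch to Push (-4 → 4). Not NE.
(Hold, Walk, Hold): Side A can switch to Push (2 → 3). Not NE.
(Push, Push, Concede): Side A can switch to Hold (-2 → 1). Not NE.
(Push, Push, Hold): Side A can switch to Walk (-4 → 1). Not NE.
(Push, Walk, Concede): Side A can switch to Hold (-3 → 4). Not NE.
(Push, Walk, Hold): Side A gets 3, best alternative 2; Side B gets 0, best alternative -1; Mediator gets 4, best alternative -4. No profitable deviation — NE.
(Walk, Push, Concede): Side A gets 5, best alternative 1; Side B gets 5, best alternative -4; Mediator gets 2, best alternative -2. No profitable deviation — NE.
(Walk, Push, Hold): Mediator can switch to Concede (-2 → 2). Not NE.
(Walk, Walk, Concede): Side A can switch to Hold (-2 → 4). Not NE.
(Walk, Walk, Hold): Side A can switch to Hold (-3 → 2). Not NE.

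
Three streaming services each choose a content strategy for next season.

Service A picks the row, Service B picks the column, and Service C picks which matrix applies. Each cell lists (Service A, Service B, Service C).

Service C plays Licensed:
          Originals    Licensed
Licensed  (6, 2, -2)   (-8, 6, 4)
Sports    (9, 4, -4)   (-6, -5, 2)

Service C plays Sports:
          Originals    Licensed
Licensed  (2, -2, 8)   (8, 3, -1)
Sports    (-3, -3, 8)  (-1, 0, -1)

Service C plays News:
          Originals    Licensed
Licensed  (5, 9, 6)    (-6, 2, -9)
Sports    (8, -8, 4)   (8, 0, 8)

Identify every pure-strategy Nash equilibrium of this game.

For each strategy profile, look for a profitable unilateral deviation.
(Licensed, Originals, Licensed): Service A can switch to Sports (6 → 9). Not NE.
(Licensed, Originals, Sports): Service B can switch to Licensed (-2 → 3). Not NE.
(Licensed, Originals, News): Service A can switch to Sports (5 → 8). Not NE.
(Licensed, Licensed, Licensed): Service A can switch to Sports (-8 → -6). Not NE.
(Licensed, Licensed, Sports): Service C can switch to Licensed (-1 → 4). Not NE.
(Licensed, Licensed, News): Service A can switch to Sports (-6 → 8). Not NE.
(Sports, Originals, Licensed): Service C can switch to Sports (-4 → 8). Not NE.
(Sports, Originals, Sports): Service A can switch to Licensed (-3 → 2). Not NE.
(Sports, Originals, News): Service B can switch to Licensed (-8 → 0). Not NE.
(Sports, Licensed, Licensed): Service B can switch to Originals (-5 → 4). Not NE.
(Sports, Licensed, Sports): Service A can switch to Licensed (-1 → 8). Not NE.
(Sports, Licensed, News): Service A gets 8, best alternative -6; Service B gets 0, best alternative -8; Service C gets 8, best alternative 2. No profitable deviation — NE.

The unique pure-strategy Nash equilibrium is (Sports, Licensed, News).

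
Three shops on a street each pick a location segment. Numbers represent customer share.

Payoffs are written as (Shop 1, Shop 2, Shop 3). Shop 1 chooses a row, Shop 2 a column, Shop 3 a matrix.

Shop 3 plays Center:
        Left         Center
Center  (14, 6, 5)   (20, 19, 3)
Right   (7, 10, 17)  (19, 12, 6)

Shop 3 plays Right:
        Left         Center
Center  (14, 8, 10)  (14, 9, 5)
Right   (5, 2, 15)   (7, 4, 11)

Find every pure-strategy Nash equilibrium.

Mark each player's best response to every combination of opponents' strategies; a profile where every player is best-responding is a pure Nash equilibrium.
Shop 1 against (Left, Center): payoffs 14, 7 → best response Center.
Shop 1 against (Left, Right): payoffs 14, 5 → best response Center.
Shop 1 against (Center, Center): payoffs 20, 19 → best response Center.
Shop 1 against (Center, Right): payoffs 14, 7 → best response Center.
Shop 2 against (Center, Center): payoffs 6, 19 → best response Center.
Shop 2 against (Center, Right): payoffs 8, 9 → best response Center.
Shop 2 against (Right, Center): payoffs 10, 12 → best response Center.
Shop 2 against (Right, Right): payoffs 2, 4 → best response Center.
Shop 3 against (Center, Left): payoffs 5, 10 → best response Right.
Shop 3 against (Center, Center): payoffs 3, 5 → best response Right.
Shop 3 against (Right, Left): payoffs 17, 15 → best response Center.
Shop 3 against (Right, Center): payoffs 6, 11 → best response Right.
Mutual best responses: (Center, Center, Right).

(Center, Center, Right)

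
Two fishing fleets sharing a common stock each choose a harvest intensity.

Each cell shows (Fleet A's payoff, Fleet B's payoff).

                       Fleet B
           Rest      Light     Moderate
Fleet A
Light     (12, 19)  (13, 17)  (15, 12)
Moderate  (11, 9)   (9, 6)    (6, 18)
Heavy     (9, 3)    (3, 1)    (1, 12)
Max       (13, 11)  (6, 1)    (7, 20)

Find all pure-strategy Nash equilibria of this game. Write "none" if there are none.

No pure-strategy Nash equilibrium.

Fleet A against Rest: payoffs 12, 11, 9, 13 → best response Max.
Fleet A against Light: payoffs 13, 9, 3, 6 → best response Light.
Fleet A against Moderate: payoffs 15, 6, 1, 7 → best response Light.
Fleet B against Light: payoffs 19, 17, 12 → best response Rest.
Fleet B against Moderate: payoffs 9, 6, 18 → best response Moderate.
Fleet B against Heavy: payoffs 3, 1, 12 → best response Moderate.
Fleet B against Max: payoffs 11, 1, 20 → best response Moderate.
No profile is a mutual best response for all players.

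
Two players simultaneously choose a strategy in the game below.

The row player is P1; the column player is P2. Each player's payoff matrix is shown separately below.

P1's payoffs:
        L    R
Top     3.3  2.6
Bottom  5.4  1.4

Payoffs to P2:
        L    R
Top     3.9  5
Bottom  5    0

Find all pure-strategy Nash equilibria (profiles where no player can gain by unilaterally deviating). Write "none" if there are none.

P1 against L: payoffs 3.3, 5.4 → best response Bottom.
P1 against R: payoffs 2.6, 1.4 → best response Top.
P2 against Top: payoffs 3.9, 5 → best response R.
P2 against Bottom: payoffs 5, 0 → best response L.
Mutual best responses: (Top, R); (Bottom, L).

(Top, R) and (Bottom, L)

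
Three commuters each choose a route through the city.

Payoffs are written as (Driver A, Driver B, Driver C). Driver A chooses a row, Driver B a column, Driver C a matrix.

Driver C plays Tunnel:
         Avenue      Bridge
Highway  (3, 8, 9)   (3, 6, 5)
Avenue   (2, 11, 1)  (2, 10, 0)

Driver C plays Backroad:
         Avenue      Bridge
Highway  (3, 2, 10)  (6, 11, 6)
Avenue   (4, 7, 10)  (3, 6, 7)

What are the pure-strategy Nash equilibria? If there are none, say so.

(Highway, Bridge, Backroad); (Avenue, Avenue, Backroad)

For each player, find the best response to each opponent profile; mutual best responses are the pure NE.
Driver A against (Avenue, Tunnel): payoffs 3, 2 → best response Highway.
Driver A against (Avenue, Backroad): payoffs 3, 4 → best response Avenue.
Driver A against (Bridge, Tunnel): payoffs 3, 2 → best response Highway.
Driver A against (Bridge, Backroad): payoffs 6, 3 → best response Highway.
Driver B against (Highway, Tunnel): payoffs 8, 6 → best response Avenue.
Driver B against (Highway, Backroad): payoffs 2, 11 → best response Bridge.
Driver B against (Avenue, Tunnel): payoffs 11, 10 → best response Avenue.
Driver B against (Avenue, Backroad): payoffs 7, 6 → best response Avenue.
Driver C against (Highway, Avenue): payoffs 9, 10 → best response Backroad.
Driver C against (Highway, Bridge): payoffs 5, 6 → best response Backroad.
Driver C against (Avenue, Avenue): payoffs 1, 10 → best response Backroad.
Driver C against (Avenue, Bridge): payoffs 0, 7 → best response Backroad.
Mutual best responses: (Highway, Bridge, Backroad); (Avenue, Avenue, Backroad).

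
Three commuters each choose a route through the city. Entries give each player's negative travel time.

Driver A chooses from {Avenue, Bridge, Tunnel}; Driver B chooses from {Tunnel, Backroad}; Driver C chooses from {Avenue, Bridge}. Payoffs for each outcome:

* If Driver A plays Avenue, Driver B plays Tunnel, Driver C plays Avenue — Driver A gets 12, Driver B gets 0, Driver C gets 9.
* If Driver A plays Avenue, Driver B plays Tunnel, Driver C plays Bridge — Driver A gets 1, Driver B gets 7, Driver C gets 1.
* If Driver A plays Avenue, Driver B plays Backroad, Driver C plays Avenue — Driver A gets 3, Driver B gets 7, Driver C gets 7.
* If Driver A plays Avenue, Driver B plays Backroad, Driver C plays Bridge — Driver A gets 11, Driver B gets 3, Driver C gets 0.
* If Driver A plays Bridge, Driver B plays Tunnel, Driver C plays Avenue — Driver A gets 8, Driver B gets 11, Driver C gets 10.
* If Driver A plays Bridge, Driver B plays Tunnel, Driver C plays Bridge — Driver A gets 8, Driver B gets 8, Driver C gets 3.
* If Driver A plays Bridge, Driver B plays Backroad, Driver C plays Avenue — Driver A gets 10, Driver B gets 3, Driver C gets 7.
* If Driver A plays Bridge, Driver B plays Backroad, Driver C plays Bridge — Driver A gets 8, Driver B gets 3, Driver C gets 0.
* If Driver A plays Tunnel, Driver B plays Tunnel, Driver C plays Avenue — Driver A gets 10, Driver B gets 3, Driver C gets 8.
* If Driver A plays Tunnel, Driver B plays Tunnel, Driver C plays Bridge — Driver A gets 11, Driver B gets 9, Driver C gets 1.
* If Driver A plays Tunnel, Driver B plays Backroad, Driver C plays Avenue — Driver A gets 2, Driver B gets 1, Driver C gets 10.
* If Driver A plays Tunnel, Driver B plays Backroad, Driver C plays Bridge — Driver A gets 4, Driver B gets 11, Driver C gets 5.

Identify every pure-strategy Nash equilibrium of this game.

none

(Avenue, Tunnel, Avenue): Driver B can switch to Backroad (0 → 7). Not NE.
(Avenue, Tunnel, Bridge): Driver A can switch to Bridge (1 → 8). Not NE.
(Avenue, Backroad, Avenue): Driver A can switch to Bridge (3 → 10). Not NE.
(Avenue, Backroad, Bridge): Driver B can switch to Tunnel (3 → 7). Not NE.
(Bridge, Tunnel, Avenue): Driver A can switch to Avenue (8 → 12). Not NE.
(Bridge, Tunnel, Bridge): Driver A can switch to Tunnel (8 → 11). Not NE.
(The remaining 6 profiles each have a profitable deviation by the same check.)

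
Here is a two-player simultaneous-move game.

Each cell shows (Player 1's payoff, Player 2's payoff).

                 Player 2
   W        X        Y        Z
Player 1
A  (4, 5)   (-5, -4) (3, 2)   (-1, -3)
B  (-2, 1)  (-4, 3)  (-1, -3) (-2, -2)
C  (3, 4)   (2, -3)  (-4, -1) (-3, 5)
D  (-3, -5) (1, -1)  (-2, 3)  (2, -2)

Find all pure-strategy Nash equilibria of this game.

(A, W): Player 1 gets 4, best alternative 3; Player 2 gets 5, best alternative 2. No profitable deviation — NE.
(A, X): Player 1 can switch to B (-5 → -4). Not NE.
(A, Y): Player 2 can switch to W (2 → 5). Not NE.
(A, Z): Player 1 can switch to D (-1 → 2). Not NE.
(B, W): Player 1 can switch to A (-2 → 4). Not NE.
(B, X): Player 1 can switch to C (-4 → 2). Not NE.
(B, Y): Player 1 can switch to A (-1 → 3). Not NE.
(The remaining 9 profiles each have a profitable deviation by the same check.)

Pure NE: (A, W)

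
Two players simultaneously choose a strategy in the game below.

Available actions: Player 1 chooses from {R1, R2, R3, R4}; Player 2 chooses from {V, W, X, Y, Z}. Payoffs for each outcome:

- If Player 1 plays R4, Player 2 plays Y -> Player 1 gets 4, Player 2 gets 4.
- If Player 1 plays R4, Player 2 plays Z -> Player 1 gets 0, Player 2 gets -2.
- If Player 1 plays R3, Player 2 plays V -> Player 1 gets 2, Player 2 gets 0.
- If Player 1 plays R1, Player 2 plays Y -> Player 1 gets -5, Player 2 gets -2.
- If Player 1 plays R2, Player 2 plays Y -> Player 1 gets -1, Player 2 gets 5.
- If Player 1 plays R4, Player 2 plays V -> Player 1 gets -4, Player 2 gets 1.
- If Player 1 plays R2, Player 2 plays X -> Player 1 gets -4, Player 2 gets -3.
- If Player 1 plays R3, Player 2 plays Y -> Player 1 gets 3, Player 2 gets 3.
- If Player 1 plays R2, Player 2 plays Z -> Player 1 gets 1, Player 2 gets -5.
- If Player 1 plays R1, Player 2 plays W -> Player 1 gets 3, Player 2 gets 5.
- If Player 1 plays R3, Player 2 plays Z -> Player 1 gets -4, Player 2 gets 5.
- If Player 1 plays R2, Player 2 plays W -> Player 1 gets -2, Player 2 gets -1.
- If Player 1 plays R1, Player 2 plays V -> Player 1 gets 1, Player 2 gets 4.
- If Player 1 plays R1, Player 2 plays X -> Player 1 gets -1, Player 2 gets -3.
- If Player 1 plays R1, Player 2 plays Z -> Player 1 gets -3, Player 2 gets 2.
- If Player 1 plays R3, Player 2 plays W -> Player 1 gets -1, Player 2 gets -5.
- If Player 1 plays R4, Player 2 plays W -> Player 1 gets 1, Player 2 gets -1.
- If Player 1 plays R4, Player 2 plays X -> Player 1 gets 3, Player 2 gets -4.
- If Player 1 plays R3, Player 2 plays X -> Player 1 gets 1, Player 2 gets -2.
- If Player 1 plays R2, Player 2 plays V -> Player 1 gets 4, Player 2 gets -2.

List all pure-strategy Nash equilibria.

Mark each player's best response to every combination of opponents' strategies; a profile where every player is best-responding is a pure Nash equilibrium.
Player 1 against V: payoffs 1, 4, 2, -4 → best response R2.
Player 1 against W: payoffs 3, -2, -1, 1 → best response R1.
Player 1 against X: payoffs -1, -4, 1, 3 → best response R4.
Player 1 against Y: payoffs -5, -1, 3, 4 → best response R4.
Player 1 against Z: payoffs -3, 1, -4, 0 → best response R2.
Player 2 against R1: payoffs 4, 5, -3, -2, 2 → best response W.
Player 2 against R2: payoffs -2, -1, -3, 5, -5 → best response Y.
Player 2 against R3: payoffs 0, -5, -2, 3, 5 → best response Z.
Player 2 against R4: payoffs 1, -1, -4, 4, -2 → best response Y.
Mutual best responses: (R1, W); (R4, Y).

The pure Nash equilibria are (R1, W) and (R4, Y).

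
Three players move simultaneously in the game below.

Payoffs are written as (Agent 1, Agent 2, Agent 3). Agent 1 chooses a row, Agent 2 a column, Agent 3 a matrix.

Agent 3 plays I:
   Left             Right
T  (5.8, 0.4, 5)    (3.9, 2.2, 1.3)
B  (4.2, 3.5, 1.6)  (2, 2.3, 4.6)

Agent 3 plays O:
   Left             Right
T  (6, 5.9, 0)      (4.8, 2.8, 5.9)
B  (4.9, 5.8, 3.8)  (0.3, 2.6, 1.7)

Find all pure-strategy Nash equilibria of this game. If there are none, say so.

Agent 1 against (Left, I): payoffs 5.8, 4.2 → best response T.
Agent 1 against (Left, O): payoffs 6, 4.9 → best response T.
Agent 1 against (Right, I): payoffs 3.9, 2 → best response T.
Agent 1 against (Right, O): payoffs 4.8, 0.3 → best response T.
Agent 2 against (T, I): payoffs 0.4, 2.2 → best response Right.
Agent 2 against (T, O): payoffs 5.9, 2.8 → best response Left.
Agent 2 against (B, I): payoffs 3.5, 2.3 → best response Left.
Agent 2 against (B, O): payoffs 5.8, 2.6 → best response Left.
Agent 3 against (T, Left): payoffs 5, 0 → best response I.
Agent 3 against (T, Right): payoffs 1.3, 5.9 → best response O.
Agent 3 against (B, Left): payoffs 1.6, 3.8 → best response O.
Agent 3 against (B, Right): payoffs 4.6, 1.7 → best response I.
No profile is a mutual best response for all players.

No pure-strategy Nash equilibrium.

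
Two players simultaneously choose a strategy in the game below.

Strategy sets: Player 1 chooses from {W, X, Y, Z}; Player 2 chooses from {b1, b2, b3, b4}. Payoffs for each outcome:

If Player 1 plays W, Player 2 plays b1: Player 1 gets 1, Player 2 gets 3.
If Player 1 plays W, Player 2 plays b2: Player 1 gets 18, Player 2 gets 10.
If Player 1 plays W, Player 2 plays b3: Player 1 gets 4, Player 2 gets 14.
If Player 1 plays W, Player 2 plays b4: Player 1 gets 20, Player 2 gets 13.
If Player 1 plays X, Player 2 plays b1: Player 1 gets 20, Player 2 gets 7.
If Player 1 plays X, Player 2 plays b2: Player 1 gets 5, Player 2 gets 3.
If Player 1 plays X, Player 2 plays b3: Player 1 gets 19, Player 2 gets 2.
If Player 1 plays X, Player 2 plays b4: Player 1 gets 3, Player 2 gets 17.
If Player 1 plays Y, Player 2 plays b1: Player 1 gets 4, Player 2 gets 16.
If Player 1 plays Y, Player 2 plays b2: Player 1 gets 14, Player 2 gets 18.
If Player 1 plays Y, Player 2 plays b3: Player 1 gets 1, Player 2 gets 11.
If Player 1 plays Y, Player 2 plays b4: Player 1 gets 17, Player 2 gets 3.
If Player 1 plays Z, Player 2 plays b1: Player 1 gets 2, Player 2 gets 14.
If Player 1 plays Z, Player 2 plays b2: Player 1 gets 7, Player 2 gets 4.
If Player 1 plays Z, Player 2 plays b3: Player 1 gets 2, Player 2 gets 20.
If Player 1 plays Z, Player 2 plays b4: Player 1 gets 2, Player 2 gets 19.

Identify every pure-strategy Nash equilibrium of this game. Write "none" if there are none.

This game has no pure Nash equilibrium.

Mark each player's best response to every combination of opponents' strategies; a profile where every player is best-responding is a pure Nash equilibrium.
Player 1 against b1: payoffs 1, 20, 4, 2 → best response X.
Player 1 against b2: payoffs 18, 5, 14, 7 → best response W.
Player 1 against b3: payoffs 4, 19, 1, 2 → best response X.
Player 1 against b4: payoffs 20, 3, 17, 2 → best response W.
Player 2 against W: payoffs 3, 10, 14, 13 → best response b3.
Player 2 against X: payoffs 7, 3, 2, 17 → best response b4.
Player 2 against Y: payoffs 16, 18, 11, 3 → best response b2.
Player 2 against Z: payoffs 14, 4, 20, 19 → best response b3.
No profile is a mutual best response for all players.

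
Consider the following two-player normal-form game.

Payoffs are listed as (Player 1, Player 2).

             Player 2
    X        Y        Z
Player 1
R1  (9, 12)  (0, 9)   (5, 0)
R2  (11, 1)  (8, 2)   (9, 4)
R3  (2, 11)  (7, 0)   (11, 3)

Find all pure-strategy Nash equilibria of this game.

Check each profile: it is a Nash equilibrium iff no player can strictly gain by switching unilaterally.
(R1, X): Player 1 can switch to R2 (9 → 11). Not NE.
(R1, Y): Player 1 can switch to R2 (0 → 8). Not NE.
(R1, Z): Player 1 can switch to R2 (5 → 9). Not NE.
(R2, X): Player 2 can switch to Y (1 → 2). Not NE.
(R2, Y): Player 2 can switch to Z (2 → 4). Not NE.
(R2, Z): Player 1 can switch to R3 (9 → 11). Not NE.
(R3, X): Player 1 can switch to R1 (2 → 9). Not NE.
(R3, Y): Player 1 can switch to R2 (7 → 8). Not NE.
(The remaining 1 profile has a profitable deviation by the same check.)

There is no pure-strategy Nash equilibrium.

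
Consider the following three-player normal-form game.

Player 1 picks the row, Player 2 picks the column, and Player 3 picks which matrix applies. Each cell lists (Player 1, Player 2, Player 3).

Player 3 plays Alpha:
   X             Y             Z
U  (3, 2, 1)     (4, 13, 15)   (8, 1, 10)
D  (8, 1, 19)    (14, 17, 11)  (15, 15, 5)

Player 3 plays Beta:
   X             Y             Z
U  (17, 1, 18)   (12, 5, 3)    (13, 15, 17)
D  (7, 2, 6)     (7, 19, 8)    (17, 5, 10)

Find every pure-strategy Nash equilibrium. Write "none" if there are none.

(D, Y, Alpha)

(U, X, Alpha): Player 1 can switch to D (3 → 8). Not NE.
(U, X, Beta): Player 2 can switch to Y (1 → 5). Not NE.
(U, Y, Alpha): Player 1 can switch to D (4 → 14). Not NE.
(U, Y, Beta): Player 2 can switch to Z (5 → 15). Not NE.
(U, Z, Alpha): Player 1 can switch to D (8 → 15). Not NE.
(U, Z, Beta): Player 1 can switch to D (13 → 17). Not NE.
(D, X, Alpha): Player 2 can switch to Y (1 → 17). Not NE.
(D, X, Beta): Player 1 can switch to U (7 → 17). Not NE.
(D, Y, Alpha): Player 1 gets 14, best alternative 4; Player 2 gets 17, best alternative 15; Player 3 gets 11, best alternative 8. No profitable deviation — NE.
(The remaining 3 profiles each have a profitable deviation by the same check.)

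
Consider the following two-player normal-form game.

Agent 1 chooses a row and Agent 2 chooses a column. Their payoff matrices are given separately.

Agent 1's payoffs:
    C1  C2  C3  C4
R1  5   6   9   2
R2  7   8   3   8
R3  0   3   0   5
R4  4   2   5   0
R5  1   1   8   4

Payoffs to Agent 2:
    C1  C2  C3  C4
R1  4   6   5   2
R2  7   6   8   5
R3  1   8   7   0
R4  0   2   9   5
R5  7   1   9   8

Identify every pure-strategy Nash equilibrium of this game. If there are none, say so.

(R1, C1): Agent 1 can switch to R2 (5 → 7). Not NE.
(R1, C2): Agent 1 can switch to R2 (6 → 8). Not NE.
(R1, C3): Agent 2 can switch to C2 (5 → 6). Not NE.
(R1, C4): Agent 1 can switch to R2 (2 → 8). Not NE.
(R2, C1): Agent 2 can switch to C3 (7 → 8). Not NE.
(R2, C2): Agent 2 can switch to C1 (6 → 7). Not NE.
(R2, C3): Agent 1 can switch to R1 (3 → 9). Not NE.
(R2, C4): Agent 2 can switch to C1 (5 → 7). Not NE.
(R3, C1): Agent 1 can switch to R1 (0 → 5). Not NE.
(R3, C2): Agent 1 can switch to R1 (3 → 6). Not NE.
(The remaining 10 profiles each have a profitable deviation by the same check.)

This game has no pure Nash equilibrium.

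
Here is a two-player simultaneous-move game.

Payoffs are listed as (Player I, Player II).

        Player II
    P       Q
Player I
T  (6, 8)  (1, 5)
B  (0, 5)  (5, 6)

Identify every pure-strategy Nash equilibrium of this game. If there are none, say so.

The pure Nash equilibria are (T, P), (B, Q).

(T, P): Player I gets 6, best alternative 0; Player II gets 8, best alternative 5. No profitable deviation — NE.
(T, Q): Player I can switch to B (1 → 5). Not NE.
(B, P): Player I can switch to T (0 → 6). Not NE.
(B, Q): Player I gets 5, best alternative 1; Player II gets 6, best alternative 5. No profitable deviation — NE.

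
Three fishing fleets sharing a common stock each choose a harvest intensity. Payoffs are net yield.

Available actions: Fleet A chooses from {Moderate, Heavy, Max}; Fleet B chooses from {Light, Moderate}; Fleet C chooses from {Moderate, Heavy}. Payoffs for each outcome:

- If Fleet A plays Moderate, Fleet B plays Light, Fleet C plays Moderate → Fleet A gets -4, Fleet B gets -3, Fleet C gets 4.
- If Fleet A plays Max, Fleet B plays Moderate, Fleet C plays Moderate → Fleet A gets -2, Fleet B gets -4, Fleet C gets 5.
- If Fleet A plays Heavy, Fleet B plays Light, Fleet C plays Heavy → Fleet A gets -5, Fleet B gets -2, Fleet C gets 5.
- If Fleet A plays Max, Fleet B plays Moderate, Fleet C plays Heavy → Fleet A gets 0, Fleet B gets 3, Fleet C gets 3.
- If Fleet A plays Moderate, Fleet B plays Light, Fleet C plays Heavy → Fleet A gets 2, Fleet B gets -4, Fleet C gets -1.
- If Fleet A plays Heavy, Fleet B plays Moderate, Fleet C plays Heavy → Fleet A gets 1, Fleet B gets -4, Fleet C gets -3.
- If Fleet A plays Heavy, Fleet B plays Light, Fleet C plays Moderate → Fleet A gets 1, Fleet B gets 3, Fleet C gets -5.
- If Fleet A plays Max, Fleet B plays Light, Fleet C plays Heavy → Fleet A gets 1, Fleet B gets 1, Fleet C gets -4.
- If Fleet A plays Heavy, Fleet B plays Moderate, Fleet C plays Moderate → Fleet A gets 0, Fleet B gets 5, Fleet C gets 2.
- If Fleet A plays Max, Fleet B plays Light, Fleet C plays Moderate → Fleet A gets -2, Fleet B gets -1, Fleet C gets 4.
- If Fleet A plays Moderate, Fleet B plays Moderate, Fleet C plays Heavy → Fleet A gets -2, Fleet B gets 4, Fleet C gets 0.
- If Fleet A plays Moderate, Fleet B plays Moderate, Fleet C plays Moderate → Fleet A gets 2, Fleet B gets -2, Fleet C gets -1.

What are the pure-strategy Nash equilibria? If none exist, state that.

This game has no pure Nash equilibrium.

Fleet A against (Light, Moderate): payoffs -4, 1, -2 → best response Heavy.
Fleet A against (Light, Heavy): payoffs 2, -5, 1 → best response Moderate.
Fleet A against (Moderate, Moderate): payoffs 2, 0, -2 → best response Moderate.
Fleet A against (Moderate, Heavy): payoffs -2, 1, 0 → best response Heavy.
Fleet B against (Moderate, Moderate): payoffs -3, -2 → best response Moderate.
Fleet B against (Moderate, Heavy): payoffs -4, 4 → best response Moderate.
Fleet B against (Heavy, Moderate): payoffs 3, 5 → best response Moderate.
Fleet B against (Heavy, Heavy): payoffs -2, -4 → best response Light.
Fleet B against (Max, Moderate): payoffs -1, -4 → best response Light.
Fleet B against (Max, Heavy): payoffs 1, 3 → best response Moderate.
Fleet C against (Moderate, Light): payoffs 4, -1 → best response Moderate.
Fleet C against (Moderate, Moderate): payoffs -1, 0 → best response Heavy.
Fleet C against (Heavy, Light): payoffs -5, 5 → best response Heavy.
Fleet C against (Heavy, Moderate): payoffs 2, -3 → best response Moderate.
Fleet C against (Max, Light): payoffs 4, -4 → best response Moderate.
Fleet C against (Max, Moderate): payoffs 5, 3 → best response Moderate.
No profile is a mutual best response for all players.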